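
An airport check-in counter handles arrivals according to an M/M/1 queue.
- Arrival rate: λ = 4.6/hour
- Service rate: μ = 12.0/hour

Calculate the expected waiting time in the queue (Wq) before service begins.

First, compute utilization: ρ = λ/μ = 4.6/12.0 = 0.3833
For M/M/1: Wq = λ/(μ(μ-λ))
Wq = 4.6/(12.0 × (12.0-4.6))
Wq = 4.6/(12.0 × 7.40)
Wq = 0.05180 hours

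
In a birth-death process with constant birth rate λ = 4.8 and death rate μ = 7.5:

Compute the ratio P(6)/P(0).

For constant rates: P(n)/P(0) = (λ/μ)^n
P(6)/P(0) = (4.8/7.5)^6 = 0.6400^6 = 0.06872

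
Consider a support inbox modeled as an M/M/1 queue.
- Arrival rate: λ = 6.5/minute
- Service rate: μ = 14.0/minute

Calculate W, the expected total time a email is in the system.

First, compute utilization: ρ = λ/μ = 6.5/14.0 = 0.4643
For M/M/1: W = 1/(μ-λ)
W = 1/(14.0-6.5) = 1/7.50
W = 0.1333 minutes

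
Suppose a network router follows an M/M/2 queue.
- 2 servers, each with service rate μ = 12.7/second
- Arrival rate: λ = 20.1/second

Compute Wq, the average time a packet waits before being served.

Traffic intensity: ρ = λ/(cμ) = 20.1/(2×12.7) = 0.7913
Since ρ = 0.7913 < 1, system is stable.
Offered load a = λ/μ = cρ = 20.1/12.7 = 1.5827
P₀ = [ Σₙ₌₀^1 aⁿ/n! + a^2/(2!(1-ρ)) ]⁻¹
Σ = a^0/0! + a^1/1! = 1.0000 + 1.5827 = 2.5827
a^2/(2!(1-ρ)) = 2.50487/(2 × 0.208661) = 6.0022
P₀ = 1/(2.5827 + 6.0022) = 0.1165
Lq = P₀·a^2·ρ / (2!(1-ρ)²) = 0.11648 × 2.5049 × 0.79134 / (2 × 0.043540) = 2.6515
Wq = Lq/λ = 2.6515/20.1 = 0.1319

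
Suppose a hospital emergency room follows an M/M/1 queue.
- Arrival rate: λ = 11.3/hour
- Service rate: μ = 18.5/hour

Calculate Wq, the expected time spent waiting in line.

First, compute utilization: ρ = λ/μ = 11.3/18.5 = 0.6108
For M/M/1: Wq = λ/(μ(μ-λ))
Wq = 11.3/(18.5 × (18.5-11.3))
Wq = 11.3/(18.5 × 7.20)
Wq = 0.08483 hours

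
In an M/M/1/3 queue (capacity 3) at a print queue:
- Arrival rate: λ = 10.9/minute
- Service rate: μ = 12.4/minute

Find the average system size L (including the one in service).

ρ = λ/μ = 10.9/12.4 = 0.87903
P₀ = (1-ρ)/(1-ρ^(K+1)) = (1-0.87903)/(1-0.87903^4) = 0.12097/0.40294 = 0.3002
P_K = P₀×ρ^K = 0.3002 × 0.87903^3 = 0.3002 × 0.6792 = 0.2039
L = ρ[1 - (K+1)ρ^K + Kρ^(K+1)] / [(1-ρ)(1-ρ^(K+1))]
L = 0.87903 × (1 - 4×0.679221 + 3×0.597056) / ((1 - 0.87903) × (1 - 0.597056)) = 1.3396 jobs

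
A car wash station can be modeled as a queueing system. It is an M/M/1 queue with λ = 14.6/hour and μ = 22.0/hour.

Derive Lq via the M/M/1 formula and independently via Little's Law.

Method 1 (direct): Lq = λ²/(μ(μ-λ)) = 213.16/(22.0 × 7.40) = 1.3093

Method 2 (Little's Law):
W = 1/(μ-λ) = 1/7.40 = 0.135135
Wq = W - 1/μ = 0.135135 - 0.0454545 = 0.08968
Lq = λWq = 14.6 × 0.08968 = 1.3093 ✔ (matches Method 1)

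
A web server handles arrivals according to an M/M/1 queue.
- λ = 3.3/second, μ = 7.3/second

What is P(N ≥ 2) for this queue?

ρ = λ/μ = 3.3/7.3 = 0.4521
P(N ≥ n) = ρⁿ
P(N ≥ 2) = 0.4521^2
P(N ≥ 2) = 0.2044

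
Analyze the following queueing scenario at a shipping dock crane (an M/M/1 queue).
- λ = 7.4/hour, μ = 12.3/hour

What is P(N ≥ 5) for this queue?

ρ = λ/μ = 7.4/12.3 = 0.60163
P(N ≥ n) = ρⁿ
P(N ≥ 5) = 0.60163^5
P(N ≥ 5) = 0.07882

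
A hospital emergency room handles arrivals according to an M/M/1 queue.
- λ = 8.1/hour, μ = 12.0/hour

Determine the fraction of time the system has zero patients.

ρ = λ/μ = 8.1/12.0 = 0.6750
P(0) = 1 - ρ = 1 - 0.6750 = 0.3250
The server is idle 32.50% of the time.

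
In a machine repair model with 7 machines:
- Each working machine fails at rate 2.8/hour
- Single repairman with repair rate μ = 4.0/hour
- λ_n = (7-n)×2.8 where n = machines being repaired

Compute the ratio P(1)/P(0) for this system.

P(1)/P(0) = ∏_{i=0}^{1-1} λ_i/μ_{i+1}
= (7-0)×2.8/4.0
= 4.9000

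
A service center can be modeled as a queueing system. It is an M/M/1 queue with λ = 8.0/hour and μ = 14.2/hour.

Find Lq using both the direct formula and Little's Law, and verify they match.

Method 1 (direct): Lq = λ²/(μ(μ-λ)) = 64.00/(14.2 × 6.20) = 0.7269

Method 2 (Little's Law):
W = 1/(μ-λ) = 1/6.20 = 0.1612903
Wq = W - 1/μ = 0.1612903 - 0.07042254 = 0.090868
Lq = λWq = 8.0 × 0.090868 = 0.7269 ✔ (matches Method 1)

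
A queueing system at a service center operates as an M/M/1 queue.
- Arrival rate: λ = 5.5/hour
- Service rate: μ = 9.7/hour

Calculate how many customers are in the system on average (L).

ρ = λ/μ = 5.5/9.7 = 0.5670
For M/M/1: L = λ/(μ-λ)
L = 5.5/(9.7-5.5) = 5.5/4.20
L = 1.3095 customers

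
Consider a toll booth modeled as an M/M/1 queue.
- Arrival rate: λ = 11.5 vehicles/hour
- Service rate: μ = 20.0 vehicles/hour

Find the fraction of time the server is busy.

Server utilization: ρ = λ/μ
ρ = 11.5/20.0 = 0.5750
The server is busy 57.50% of the time.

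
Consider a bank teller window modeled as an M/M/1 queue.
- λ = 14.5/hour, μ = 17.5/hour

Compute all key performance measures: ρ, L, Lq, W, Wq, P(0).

Step 1: ρ = λ/μ = 14.5/17.5 = 0.8286
Step 2: L = λ/(μ-λ) = 14.5/3.00 = 4.8333
Step 3: Lq = λ²/(μ(μ-λ)) = 210.25/(17.5×3.00) = 4.0048
Step 4: W = 1/(μ-λ) = 1/3.00 = 0.33333
Step 5: Wq = λ/(μ(μ-λ)) = 14.5/(17.5×3.00) = 0.2762
Step 6: P(0) = 1-ρ = 0.1714
Verify: L = λW = 14.5×0.33333 = 4.8333 ✔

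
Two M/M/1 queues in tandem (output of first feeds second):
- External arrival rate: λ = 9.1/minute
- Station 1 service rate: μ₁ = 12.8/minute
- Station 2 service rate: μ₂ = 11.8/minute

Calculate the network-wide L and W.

By Jackson's theorem, each station behaves as independent M/M/1.
Station 1: ρ₁ = 9.1/12.8 = 0.7109, L₁ = ρ₁/(1-ρ₁) = λ/(μ₁-λ) = 9.1/3.70 = 2.45946
Station 2: ρ₂ = 9.1/11.8 = 0.7712, L₂ = ρ₂/(1-ρ₂) = λ/(μ₂-λ) = 9.1/2.70 = 3.37037
Total: L = L₁ + L₂ = 2.45946 + 3.37037 = 5.8298
W = L/λ = 5.8298/9.1 = 0.6406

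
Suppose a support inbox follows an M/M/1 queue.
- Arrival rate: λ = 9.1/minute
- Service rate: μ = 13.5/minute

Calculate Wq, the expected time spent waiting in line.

First, compute utilization: ρ = λ/μ = 9.1/13.5 = 0.6741
For M/M/1: Wq = λ/(μ(μ-λ))
Wq = 9.1/(13.5 × (13.5-9.1))
Wq = 9.1/(13.5 × 4.40)
Wq = 0.1532 minutes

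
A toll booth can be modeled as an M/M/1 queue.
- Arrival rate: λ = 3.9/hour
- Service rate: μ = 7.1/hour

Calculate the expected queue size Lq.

ρ = λ/μ = 3.9/7.1 = 0.5493
For M/M/1: Lq = λ²/(μ(μ-λ))
Lq = 15.21/(7.1 × 3.20)
Lq = 0.6695 vehicles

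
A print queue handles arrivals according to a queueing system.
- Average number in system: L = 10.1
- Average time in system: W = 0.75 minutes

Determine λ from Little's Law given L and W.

Little's Law: L = λW, so λ = L/W
λ = 10.1/0.75 = 13.4667 jobs/minute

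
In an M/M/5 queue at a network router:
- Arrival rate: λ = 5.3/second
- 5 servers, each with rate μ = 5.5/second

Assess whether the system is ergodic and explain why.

Stability requires ρ = λ/(cμ) < 1
ρ = 5.3/(5 × 5.5) = 5.3/27.50 = 0.1927
Since 0.1927 < 1, the system is STABLE.
The servers are busy 19.27% of the time.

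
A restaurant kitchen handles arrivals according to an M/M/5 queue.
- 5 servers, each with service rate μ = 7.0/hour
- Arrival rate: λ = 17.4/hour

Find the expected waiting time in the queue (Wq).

Traffic intensity: ρ = λ/(cμ) = 17.4/(5×7.0) = 0.4971
Since ρ = 0.4971 < 1, system is stable.
Offered load a = λ/μ = cρ = 17.4/7.0 = 2.4857
P₀ = [ Σₙ₌₀^4 aⁿ/n! + a^5/(5!(1-ρ)) ]⁻¹
Σ = a^0/0! + a^1/1! + a^2/2! + a^3/3! + a^4/4! = 1.0000 + 2.4857 + 3.0894 + 2.5598 + 1.5907 = 10.7256
a^5/(5!(1-ρ)) = 94.8978/(120 × 0.50286) = 1.5726
P₀ = 1/(10.7256 + 1.5726) = 0.08131
Lq = P₀·a^5·ρ / (5!(1-ρ)²) = 0.08131 × 94.8978 × 0.4971 / (120 × 0.2529) = 0.1264
Wq = Lq/λ = 0.12642/17.4 = 0.007266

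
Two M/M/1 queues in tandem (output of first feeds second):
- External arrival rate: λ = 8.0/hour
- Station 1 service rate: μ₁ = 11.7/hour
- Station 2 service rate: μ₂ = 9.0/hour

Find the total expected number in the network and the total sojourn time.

By Jackson's theorem, each station behaves as independent M/M/1.
Station 1: ρ₁ = 8.0/11.7 = 0.6838, L₁ = ρ₁/(1-ρ₁) = λ/(μ₁-λ) = 8.0/3.70 = 2.1622
Station 2: ρ₂ = 8.0/9.0 = 0.8889, L₂ = ρ₂/(1-ρ₂) = λ/(μ₂-λ) = 8.0/1.00 = 8.0000
Total: L = L₁ + L₂ = 2.1622 + 8.0000 = 10.1622
W = L/λ = 10.1622/8.0 = 1.2703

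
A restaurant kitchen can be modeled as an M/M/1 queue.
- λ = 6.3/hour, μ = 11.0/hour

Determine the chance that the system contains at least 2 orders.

ρ = λ/μ = 6.3/11.0 = 0.5727
P(N ≥ n) = ρⁿ
P(N ≥ 2) = 0.5727^2
P(N ≥ 2) = 0.3280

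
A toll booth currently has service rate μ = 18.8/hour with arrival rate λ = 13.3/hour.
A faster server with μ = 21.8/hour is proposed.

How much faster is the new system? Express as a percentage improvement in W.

System 1: ρ₁ = 13.3/18.8 = 0.7074, W₁ = 1/(18.8-13.3) = 0.18182
System 2: ρ₂ = 13.3/21.8 = 0.6101, W₂ = 1/(21.8-13.3) = 0.11765
Improvement: (W₁-W₂)/W₁ = (0.18182-0.11765)/0.18182 = 35.29%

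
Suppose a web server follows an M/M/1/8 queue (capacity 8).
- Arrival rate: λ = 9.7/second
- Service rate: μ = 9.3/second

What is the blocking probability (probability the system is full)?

ρ = λ/μ = 9.7/9.3 = 1.04301
P₀ = (1-ρ)/(1-ρ^(K+1)) = (1-1.04301)/(1-1.04301^9) = -0.043010/-0.46082 = 0.09333
P_K = P₀×ρ^K = 0.09333 × 1.04301^8 = 0.09333 × 1.4006 = 0.1307
Blocking probability = 13.07%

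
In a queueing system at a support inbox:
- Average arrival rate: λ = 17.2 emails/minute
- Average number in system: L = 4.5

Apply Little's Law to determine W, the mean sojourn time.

Little's Law: L = λW, so W = L/λ
W = 4.5/17.2 = 0.2616 minutes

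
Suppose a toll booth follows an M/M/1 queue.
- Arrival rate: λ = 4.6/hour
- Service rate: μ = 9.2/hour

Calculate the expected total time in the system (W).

First, compute utilization: ρ = λ/μ = 4.6/9.2 = 0.5000
For M/M/1: W = 1/(μ-λ)
W = 1/(9.2-4.6) = 1/4.60
W = 0.2174 hours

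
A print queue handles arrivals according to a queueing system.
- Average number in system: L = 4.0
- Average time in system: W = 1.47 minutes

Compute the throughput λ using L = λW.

Little's Law: L = λW, so λ = L/W
λ = 4.0/1.47 = 2.7211 jobs/minute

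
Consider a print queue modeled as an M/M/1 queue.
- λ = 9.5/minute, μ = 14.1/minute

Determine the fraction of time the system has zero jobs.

ρ = λ/μ = 9.5/14.1 = 0.6738
P(0) = 1 - ρ = 1 - 0.6738 = 0.3262
The server is idle 32.62% of the time.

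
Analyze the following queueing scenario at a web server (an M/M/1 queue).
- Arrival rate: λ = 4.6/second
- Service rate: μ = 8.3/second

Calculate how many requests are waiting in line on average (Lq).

ρ = λ/μ = 4.6/8.3 = 0.5542
For M/M/1: Lq = λ²/(μ(μ-λ))
Lq = 21.16/(8.3 × 3.70)
Lq = 0.6890 requests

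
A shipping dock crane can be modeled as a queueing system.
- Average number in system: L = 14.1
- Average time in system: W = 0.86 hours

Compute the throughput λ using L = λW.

Little's Law: L = λW, so λ = L/W
λ = 14.1/0.86 = 16.3953 containers/hour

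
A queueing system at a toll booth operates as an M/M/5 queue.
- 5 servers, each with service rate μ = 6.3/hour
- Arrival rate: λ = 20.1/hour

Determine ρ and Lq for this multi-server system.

Traffic intensity: ρ = λ/(cμ) = 20.1/(5×6.3) = 0.6381
Since ρ = 0.6381 < 1, system is stable.
Offered load a = λ/μ = cρ = 20.1/6.3 = 3.1905
P₀ = [ Σₙ₌₀^4 aⁿ/n! + a^5/(5!(1-ρ)) ]⁻¹
Σ = a^0/0! + a^1/1! + a^2/2! + a^3/3! + a^4/4! = 1.000000 + 3.190476 + 5.089569 + 5.412716 + 4.317286 = 19.0100
a^5/(5!(1-ρ)) = 330.5807/(120 × 0.361905) = 7.6121
P₀ = 1/(19.0100 + 7.6121) = 0.03756
Lq = P₀·a^5·ρ / (5!(1-ρ)²) = 0.037563 × 330.5807 × 0.63810 / (120 × 0.13098) = 0.5041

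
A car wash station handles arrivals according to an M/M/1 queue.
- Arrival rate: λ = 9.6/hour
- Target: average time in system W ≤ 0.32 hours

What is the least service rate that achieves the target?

For M/M/1: W = 1/(μ-λ)
Need W ≤ 0.32, so 1/(μ-λ) ≤ 0.32
μ - λ ≥ 1/0.32 = 3.1250
μ ≥ 9.6 + 3.1250 = 12.7250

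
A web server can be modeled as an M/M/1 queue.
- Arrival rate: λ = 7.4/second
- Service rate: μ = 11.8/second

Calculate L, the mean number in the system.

ρ = λ/μ = 7.4/11.8 = 0.6271
For M/M/1: L = λ/(μ-λ)
L = 7.4/(11.8-7.4) = 7.4/4.40
L = 1.6818 requests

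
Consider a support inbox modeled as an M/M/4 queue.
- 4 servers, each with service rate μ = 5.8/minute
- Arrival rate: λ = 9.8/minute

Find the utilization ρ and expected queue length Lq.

Traffic intensity: ρ = λ/(cμ) = 9.8/(4×5.8) = 0.4224
Since ρ = 0.4224 < 1, system is stable.
Offered load a = λ/μ = cρ = 9.8/5.8 = 1.6897
P₀ = [ Σₙ₌₀^3 aⁿ/n! + a^4/(4!(1-ρ)) ]⁻¹
Σ = a^0/0! + a^1/1! + a^2/2! + a^3/3! = 1.00000 + 1.68966 + 1.42747 + 0.803976 = 4.9211
a^4/(4!(1-ρ)) = 8.1507/(24 × 0.5776) = 0.5880
P₀ = 1/(4.9211 + 0.5880) = 0.1815
Lq = P₀·a^4·ρ / (4!(1-ρ)²) = 0.18152 × 8.1507 × 0.42241 / (24 × 0.33361) = 0.07806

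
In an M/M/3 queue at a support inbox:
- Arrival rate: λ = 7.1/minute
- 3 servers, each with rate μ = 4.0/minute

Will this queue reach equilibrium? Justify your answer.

Stability requires ρ = λ/(cμ) < 1
ρ = 7.1/(3 × 4.0) = 7.1/12.00 = 0.5917
Since 0.5917 < 1, the system is STABLE.
The servers are busy 59.17% of the time.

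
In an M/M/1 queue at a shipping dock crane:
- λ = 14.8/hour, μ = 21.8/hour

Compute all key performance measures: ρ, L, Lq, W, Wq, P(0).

Step 1: ρ = λ/μ = 14.8/21.8 = 0.6789
Step 2: L = λ/(μ-λ) = 14.8/7.00 = 2.1143
Step 3: Lq = λ²/(μ(μ-λ)) = 219.04/(21.8×7.00) = 1.4354
Step 4: W = 1/(μ-λ) = 1/7.00 = 0.14286
Step 5: Wq = λ/(μ(μ-λ)) = 14.8/(21.8×7.00) = 0.09699
Step 6: P(0) = 1-ρ = 0.3211
Verify: L = λW = 14.8×0.14286 = 2.1143 ✔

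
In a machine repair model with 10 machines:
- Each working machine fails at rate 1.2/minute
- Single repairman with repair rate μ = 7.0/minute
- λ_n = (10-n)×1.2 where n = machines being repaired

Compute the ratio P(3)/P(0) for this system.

P(3)/P(0) = ∏_{i=0}^{3-1} λ_i/μ_{i+1}
= (10-0)×1.2/7.0 × (10-1)×1.2/7.0 × (10-2)×1.2/7.0
= 3.6273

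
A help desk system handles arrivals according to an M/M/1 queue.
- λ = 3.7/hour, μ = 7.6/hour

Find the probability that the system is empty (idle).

ρ = λ/μ = 3.7/7.6 = 0.4868
P(0) = 1 - ρ = 1 - 0.4868 = 0.5132
The server is idle 51.32% of the time.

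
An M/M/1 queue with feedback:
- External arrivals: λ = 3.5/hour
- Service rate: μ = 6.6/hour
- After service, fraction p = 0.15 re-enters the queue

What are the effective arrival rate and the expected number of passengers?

Effective arrival rate: λ_eff = λ/(1-p) = 3.5/(1-0.15) = 3.5/0.85 = 4.11765
ρ = λ_eff/μ = 4.11765/6.6 = 0.62389
L = ρ/(1-ρ) = 0.62389/(1-0.62389) = 1.6588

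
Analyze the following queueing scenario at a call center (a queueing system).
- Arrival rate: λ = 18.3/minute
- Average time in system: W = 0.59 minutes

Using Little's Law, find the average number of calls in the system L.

Little's Law: L = λW
L = 18.3 × 0.59 = 10.7970 calls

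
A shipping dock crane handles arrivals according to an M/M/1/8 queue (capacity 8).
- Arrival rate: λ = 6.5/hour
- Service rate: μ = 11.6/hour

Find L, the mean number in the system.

ρ = λ/μ = 6.5/11.6 = 0.560345
P₀ = (1-ρ)/(1-ρ^(K+1)) = (1-0.560345)/(1-0.560345^9) = 0.4397/0.9946 = 0.4421
P_K = P₀×ρ^K = 0.4421 × 0.560345^8 = 0.4421 × 0.009720 = 0.004297
L = ρ[1 - (K+1)ρ^K + Kρ^(K+1)] / [(1-ρ)(1-ρ^(K+1))]
L = 0.560345 × (1 - 9×0.009720 + 8×0.005446) / ((1 - 0.560345) × (1 - 0.005446)) = 1.2252 containers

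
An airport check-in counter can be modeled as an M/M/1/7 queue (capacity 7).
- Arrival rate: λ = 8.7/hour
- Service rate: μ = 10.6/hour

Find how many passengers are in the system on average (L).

ρ = λ/μ = 8.7/10.6 = 0.82075
P₀ = (1-ρ)/(1-ρ^(K+1)) = (1-0.82075)/(1-0.82075^8) = 0.17925/0.79409 = 0.2257
P_K = P₀×ρ^K = 0.2257 × 0.82075^7 = 0.2257 × 0.2509 = 0.05663
L = ρ[1 - (K+1)ρ^K + Kρ^(K+1)] / [(1-ρ)(1-ρ^(K+1))]
L = 0.82075 × (1 - 8×0.250886 + 7×0.205915) / ((1 - 0.82075) × (1 - 0.205915)) = 2.5043 passengers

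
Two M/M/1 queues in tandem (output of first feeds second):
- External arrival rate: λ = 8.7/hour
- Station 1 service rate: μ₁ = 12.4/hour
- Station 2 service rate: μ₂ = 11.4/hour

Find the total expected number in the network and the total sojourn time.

By Jackson's theorem, each station behaves as independent M/M/1.
Station 1: ρ₁ = 8.7/12.4 = 0.7016, L₁ = ρ₁/(1-ρ₁) = λ/(μ₁-λ) = 8.7/3.70 = 2.3514
Station 2: ρ₂ = 8.7/11.4 = 0.7632, L₂ = ρ₂/(1-ρ₂) = λ/(μ₂-λ) = 8.7/2.70 = 3.2222
Total: L = L₁ + L₂ = 2.3514 + 3.2222 = 5.5736
W = L/λ = 5.5736/8.7 = 0.6406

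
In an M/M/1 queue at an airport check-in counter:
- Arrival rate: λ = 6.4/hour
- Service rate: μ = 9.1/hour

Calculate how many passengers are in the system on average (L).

ρ = λ/μ = 6.4/9.1 = 0.7033
For M/M/1: L = λ/(μ-λ)
L = 6.4/(9.1-6.4) = 6.4/2.70
L = 2.3704 passengers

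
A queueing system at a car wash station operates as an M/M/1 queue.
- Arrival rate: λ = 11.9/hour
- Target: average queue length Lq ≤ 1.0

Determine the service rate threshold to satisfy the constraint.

For M/M/1: Lq = λ²/(μ(μ-λ))
Need Lq ≤ 1.0, i.e. μ(μ-λ) ≥ λ²/1.0
μ² - 11.9μ - 141.61/1.0 ≥ 0  →  μ² - 11.9μ - 141.6100 ≥ 0
Quadratic formula (positive root): μ = [λ + √(λ² + 4×141.6100)]/2
Discriminant: 141.61 + 4×141.6100 = 708.0500, √708.0500 = 26.6092
μ ≥ (11.9 + 26.6092)/2 = 19.2546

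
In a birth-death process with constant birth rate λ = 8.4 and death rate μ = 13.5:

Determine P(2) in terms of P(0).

For constant rates: P(n)/P(0) = (λ/μ)^n
P(2)/P(0) = (8.4/13.5)^2 = 0.62222^2 = 0.3872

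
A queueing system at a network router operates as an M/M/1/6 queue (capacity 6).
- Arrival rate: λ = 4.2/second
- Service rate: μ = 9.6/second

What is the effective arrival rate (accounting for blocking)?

ρ = λ/μ = 4.2/9.6 = 0.4375
P₀ = (1-ρ)/(1-ρ^(K+1)) = (1-0.4375)/(1-0.4375^7) = 0.5625/0.9969 = 0.5642
P_K = P₀×ρ^K = 0.56423 × 0.4375^6 = 0.56423 × 0.0070124 = 0.003957
λ_eff = λ(1-P_K) = 4.2 × (1 - 0.003957) = 4.2 × 0.99604 = 4.1834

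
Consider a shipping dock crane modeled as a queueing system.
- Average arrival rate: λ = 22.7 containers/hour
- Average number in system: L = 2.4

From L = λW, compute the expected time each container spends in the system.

Little's Law: L = λW, so W = L/λ
W = 2.4/22.7 = 0.1057 hours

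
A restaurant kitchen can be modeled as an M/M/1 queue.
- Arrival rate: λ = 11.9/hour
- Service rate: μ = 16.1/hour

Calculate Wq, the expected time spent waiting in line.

First, compute utilization: ρ = λ/μ = 11.9/16.1 = 0.7391
For M/M/1: Wq = λ/(μ(μ-λ))
Wq = 11.9/(16.1 × (16.1-11.9))
Wq = 11.9/(16.1 × 4.20)
Wq = 0.1760 hours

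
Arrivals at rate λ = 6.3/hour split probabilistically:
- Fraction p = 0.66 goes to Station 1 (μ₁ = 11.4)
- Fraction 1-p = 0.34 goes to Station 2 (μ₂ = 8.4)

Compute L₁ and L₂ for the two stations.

Effective rates: λ₁ = 6.3×0.66 = 4.158, λ₂ = 6.3×0.34 = 2.142
Station 1: ρ₁ = 4.158/11.4 = 0.36474, L₁ = ρ₁/(1-ρ₁) = 0.36474/(1-0.36474) = 0.5742
Station 2: ρ₂ = 2.142/8.4 = 0.2550, L₂ = ρ₂/(1-ρ₂) = 0.2550/(1-0.2550) = 0.3423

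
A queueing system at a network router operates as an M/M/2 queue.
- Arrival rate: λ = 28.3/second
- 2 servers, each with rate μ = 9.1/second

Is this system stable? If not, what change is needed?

Stability requires ρ = λ/(cμ) < 1
ρ = 28.3/(2 × 9.1) = 28.3/18.20 = 1.5549
Since 1.5549 ≥ 1, the system is UNSTABLE.
Need c > λ/μ = 28.3/9.1 = 3.11.
Minimum servers needed: c = 4.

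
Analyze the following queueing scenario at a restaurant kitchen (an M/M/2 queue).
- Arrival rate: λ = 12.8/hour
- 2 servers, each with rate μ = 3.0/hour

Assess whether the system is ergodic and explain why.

Stability requires ρ = λ/(cμ) < 1
ρ = 12.8/(2 × 3.0) = 12.8/6.00 = 2.1333
Since 2.1333 ≥ 1, the system is UNSTABLE.
Need c > λ/μ = 12.8/3.0 = 4.27.
Minimum servers needed: c = 5.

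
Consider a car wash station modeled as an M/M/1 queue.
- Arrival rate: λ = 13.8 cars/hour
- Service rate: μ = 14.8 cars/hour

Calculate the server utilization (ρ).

Server utilization: ρ = λ/μ
ρ = 13.8/14.8 = 0.9324
The server is busy 93.24% of the time.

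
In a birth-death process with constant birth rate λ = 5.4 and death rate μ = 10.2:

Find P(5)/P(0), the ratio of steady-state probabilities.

For constant rates: P(n)/P(0) = (λ/μ)^n
P(5)/P(0) = (5.4/10.2)^5 = 0.52941^5 = 0.04159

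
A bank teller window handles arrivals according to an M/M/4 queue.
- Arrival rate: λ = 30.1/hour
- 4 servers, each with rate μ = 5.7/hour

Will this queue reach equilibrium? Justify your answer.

Stability requires ρ = λ/(cμ) < 1
ρ = 30.1/(4 × 5.7) = 30.1/22.80 = 1.3202
Since 1.3202 ≥ 1, the system is UNSTABLE.
Need c > λ/μ = 30.1/5.7 = 5.28.
Minimum servers needed: c = 6.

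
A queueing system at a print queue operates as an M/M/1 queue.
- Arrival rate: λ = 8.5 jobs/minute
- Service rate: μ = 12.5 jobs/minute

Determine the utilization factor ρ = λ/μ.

Server utilization: ρ = λ/μ
ρ = 8.5/12.5 = 0.6800
The server is busy 68.00% of the time.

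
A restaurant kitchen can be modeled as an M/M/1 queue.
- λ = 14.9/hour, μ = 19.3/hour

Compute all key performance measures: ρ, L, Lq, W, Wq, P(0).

Step 1: ρ = λ/μ = 14.9/19.3 = 0.7720
Step 2: L = λ/(μ-λ) = 14.9/4.40 = 3.3864
Step 3: Lq = λ²/(μ(μ-λ)) = 222.01/(19.3×4.40) = 2.6143
Step 4: W = 1/(μ-λ) = 1/4.40 = 0.227273
Step 5: Wq = λ/(μ(μ-λ)) = 14.9/(19.3×4.40) = 0.1755
Step 6: P(0) = 1-ρ = 0.2280
Verify: L = λW = 14.9×0.227273 = 3.3864 ✔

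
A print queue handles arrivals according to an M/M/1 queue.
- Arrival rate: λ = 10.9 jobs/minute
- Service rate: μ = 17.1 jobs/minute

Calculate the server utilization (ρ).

Server utilization: ρ = λ/μ
ρ = 10.9/17.1 = 0.6374
The server is busy 63.74% of the time.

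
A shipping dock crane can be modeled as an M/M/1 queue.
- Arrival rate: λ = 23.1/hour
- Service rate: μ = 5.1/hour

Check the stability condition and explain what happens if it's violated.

Stability requires ρ = λ/(cμ) < 1
ρ = 23.1/(1 × 5.1) = 23.1/5.10 = 4.5294
Since 4.5294 ≥ 1, the system is UNSTABLE.
Queue grows without bound. Need μ > λ = 23.1.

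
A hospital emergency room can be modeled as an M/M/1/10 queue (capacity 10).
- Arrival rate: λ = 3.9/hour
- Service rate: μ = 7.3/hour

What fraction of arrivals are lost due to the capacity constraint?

ρ = λ/μ = 3.9/7.3 = 0.534247
P₀ = (1-ρ)/(1-ρ^(K+1)) = (1-0.534247)/(1-0.534247^11) = 0.46575/0.99899 = 0.4662
P_K = P₀×ρ^K = 0.46622 × 0.534247^10 = 0.46622 × 0.0018942 = 0.0008831
Blocking probability = 0.08831%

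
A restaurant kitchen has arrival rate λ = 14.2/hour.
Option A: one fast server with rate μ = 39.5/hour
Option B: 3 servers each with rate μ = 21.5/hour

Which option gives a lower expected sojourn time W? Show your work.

Option A: single server μ = 39.5 (M/M/1)
  ρ_A = 14.2/39.5 = 0.3595
  W_A = 1/(μ-λ) = 1/(39.5-14.2) = 1/25.30 = 0.03953

Option B: 3 servers μ = 21.5 (M/M/3)
  ρ_B = λ/(cμ) = 14.2/(3×21.5) = 0.2202
  Offered load a = λ/μ = cρ = 14.2/21.5 = 0.6605
  P₀ = [ Σₙ₌₀^2 aⁿ/n! + a^3/(3!(1-ρ)) ]⁻¹
  Σ = a^0/0! + a^1/1! + a^2/2! = 1.0000 + 0.6605 + 0.2181 = 1.8786
  a^3/(3!(1-ρ)) = 0.28810/(6 × 0.77984) = 0.06157
  P₀ = 1/(1.8786 + 0.06157) = 0.5154
  Lq = P₀·a^3·ρ / (3!(1-ρ)²) = 0.51543 × 0.28810 × 0.22016 / (6 × 0.60816) = 0.008959
  Wq_B = Lq/λ = 0.008959/14.2 = 0.0006309
  W_B = Wq_B + 1/μ = 0.0006309 + 0.04651 = 0.04714

Since W_A = 0.03953 < W_B = 0.04714, Option A (single fast server) has the shorter time in system.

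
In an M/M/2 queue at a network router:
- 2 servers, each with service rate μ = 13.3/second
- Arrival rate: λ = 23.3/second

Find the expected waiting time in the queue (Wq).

Traffic intensity: ρ = λ/(cμ) = 23.3/(2×13.3) = 0.8759
Since ρ = 0.8759 < 1, system is stable.
Offered load a = λ/μ = cρ = 23.3/13.3 = 1.7519
P₀ = [ Σₙ₌₀^1 aⁿ/n! + a^2/(2!(1-ρ)) ]⁻¹
Σ = a^0/0! + a^1/1! = 1.0000 + 1.7519 = 2.7519
a^2/(2!(1-ρ)) = 3.06908/(2 × 0.124060) = 12.3693
P₀ = 1/(2.7519 + 12.3693) = 0.06613
Lq = P₀·a^2·ρ / (2!(1-ρ)²) = 0.0661323 × 3.06908 × 0.875940 / (2 × 0.0153909) = 5.7757
Wq = Lq/λ = 5.7757/23.3 = 0.2479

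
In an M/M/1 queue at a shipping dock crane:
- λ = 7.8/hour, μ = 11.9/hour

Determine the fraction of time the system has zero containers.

ρ = λ/μ = 7.8/11.9 = 0.6555
P(0) = 1 - ρ = 1 - 0.6555 = 0.3445
The server is idle 34.45% of the time.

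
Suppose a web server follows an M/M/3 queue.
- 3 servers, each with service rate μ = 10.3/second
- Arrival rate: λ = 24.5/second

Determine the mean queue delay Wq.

Traffic intensity: ρ = λ/(cμ) = 24.5/(3×10.3) = 0.7929
Since ρ = 0.7929 < 1, system is stable.
Offered load a = λ/μ = cρ = 24.5/10.3 = 2.3786
P₀ = [ Σₙ₌₀^2 aⁿ/n! + a^3/(3!(1-ρ)) ]⁻¹
Σ = a^0/0! + a^1/1! + a^2/2! = 1.0000 + 2.3786 + 2.8290 = 6.2076
a^3/(3!(1-ρ)) = 13.4582/(6 × 0.20712) = 10.8296
P₀ = 1/(6.207607 + 10.82964) = 0.05869
Lq = P₀·a^3·ρ / (3!(1-ρ)²) = 0.058695 × 13.4582 × 0.79288 / (6 × 0.042899) = 2.4333
Wq = Lq/λ = 2.4333/24.5 = 0.09932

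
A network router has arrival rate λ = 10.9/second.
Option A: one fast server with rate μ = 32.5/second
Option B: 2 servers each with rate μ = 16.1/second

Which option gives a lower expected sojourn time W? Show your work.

Option A: single server μ = 32.5 (M/M/1)
  ρ_A = 10.9/32.5 = 0.3354
  W_A = 1/(μ-λ) = 1/(32.5-10.9) = 1/21.60 = 0.04630

Option B: 2 servers μ = 16.1 (M/M/2)
  ρ_B = λ/(cμ) = 10.9/(2×16.1) = 0.3385
  Offered load a = λ/μ = cρ = 10.9/16.1 = 0.6770
  P₀ = [ Σₙ₌₀^1 aⁿ/n! + a^2/(2!(1-ρ)) ]⁻¹
  Σ = a^0/0! + a^1/1! = 1.0000 + 0.6770 = 1.6770
  a^2/(2!(1-ρ)) = 0.4584/(2 × 0.6615) = 0.3465
  P₀ = 1/(1.6770 + 0.3465) = 0.4942
  Lq = P₀·a^2·ρ / (2!(1-ρ)²) = 0.4942 × 0.4584 × 0.3385 / (2 × 0.4376) = 0.08762
  Wq_B = Lq/λ = 0.087619/10.9 = 0.008038
  W_B = Wq_B + 1/μ = 0.008038 + 0.06211 = 0.07015

Since W_A = 0.04630 < W_B = 0.07015, Option A (single fast server) has the shorter time in system.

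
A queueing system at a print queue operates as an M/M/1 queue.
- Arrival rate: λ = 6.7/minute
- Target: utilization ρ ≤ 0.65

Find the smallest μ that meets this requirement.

ρ = λ/μ, so μ = λ/ρ
μ ≥ 6.7/0.65 = 10.3077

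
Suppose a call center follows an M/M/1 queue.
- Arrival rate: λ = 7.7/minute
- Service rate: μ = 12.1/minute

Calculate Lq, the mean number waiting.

ρ = λ/μ = 7.7/12.1 = 0.6364
For M/M/1: Lq = λ²/(μ(μ-λ))
Lq = 59.29/(12.1 × 4.40)
Lq = 1.1136 calls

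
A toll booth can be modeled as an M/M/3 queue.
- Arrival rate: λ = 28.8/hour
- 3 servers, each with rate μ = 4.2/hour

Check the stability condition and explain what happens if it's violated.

Stability requires ρ = λ/(cμ) < 1
ρ = 28.8/(3 × 4.2) = 28.8/12.60 = 2.2857
Since 2.2857 ≥ 1, the system is UNSTABLE.
Need c > λ/μ = 28.8/4.2 = 6.86.
Minimum servers needed: c = 7.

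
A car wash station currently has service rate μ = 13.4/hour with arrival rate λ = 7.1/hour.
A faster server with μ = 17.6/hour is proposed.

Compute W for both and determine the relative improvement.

System 1: ρ₁ = 7.1/13.4 = 0.5299, W₁ = 1/(13.4-7.1) = 0.15873
System 2: ρ₂ = 7.1/17.6 = 0.4034, W₂ = 1/(17.6-7.1) = 0.095238
Improvement: (W₁-W₂)/W₁ = (0.15873-0.095238)/0.15873 = 40.00%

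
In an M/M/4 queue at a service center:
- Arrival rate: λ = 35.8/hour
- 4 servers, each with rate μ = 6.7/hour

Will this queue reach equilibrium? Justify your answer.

Stability requires ρ = λ/(cμ) < 1
ρ = 35.8/(4 × 6.7) = 35.8/26.80 = 1.3358
Since 1.3358 ≥ 1, the system is UNSTABLE.
Need c > λ/μ = 35.8/6.7 = 5.34.
Minimum servers needed: c = 6.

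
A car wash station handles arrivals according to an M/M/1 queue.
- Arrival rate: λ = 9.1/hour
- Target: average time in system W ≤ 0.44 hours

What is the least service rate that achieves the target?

For M/M/1: W = 1/(μ-λ)
Need W ≤ 0.44, so 1/(μ-λ) ≤ 0.44
μ - λ ≥ 1/0.44 = 2.2727
μ ≥ 9.1 + 2.2727 = 11.3727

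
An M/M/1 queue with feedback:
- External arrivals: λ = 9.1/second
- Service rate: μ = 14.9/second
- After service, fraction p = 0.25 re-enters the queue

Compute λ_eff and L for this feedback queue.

Effective arrival rate: λ_eff = λ/(1-p) = 9.1/(1-0.25) = 9.1/0.75 = 12.133333
ρ = λ_eff/μ = 12.133333/14.9 = 0.8143177
L = ρ/(1-ρ) = 0.8143177/(1-0.8143177) = 4.3855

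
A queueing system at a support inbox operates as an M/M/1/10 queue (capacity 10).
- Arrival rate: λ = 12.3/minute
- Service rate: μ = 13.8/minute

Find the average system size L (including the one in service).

ρ = λ/μ = 12.3/13.8 = 0.8913043
P₀ = (1-ρ)/(1-ρ^(K+1)) = (1-0.8913043)/(1-0.8913043^11) = 0.1087/0.7180 = 0.1514
P_K = P₀×ρ^K = 0.1514 × 0.8913043^10 = 0.1514 × 0.3164 = 0.04790
L = ρ[1 - (K+1)ρ^K + Kρ^(K+1)] / [(1-ρ)(1-ρ^(K+1))]
L = 0.8913043 × (1 - 11×0.316417 + 10×0.282024) / ((1 - 0.8913043) × (1 - 0.282024)) = 3.8792 emails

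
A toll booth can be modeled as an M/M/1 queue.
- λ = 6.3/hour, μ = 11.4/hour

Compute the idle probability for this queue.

ρ = λ/μ = 6.3/11.4 = 0.5526
P(0) = 1 - ρ = 1 - 0.5526 = 0.4474
The server is idle 44.74% of the time.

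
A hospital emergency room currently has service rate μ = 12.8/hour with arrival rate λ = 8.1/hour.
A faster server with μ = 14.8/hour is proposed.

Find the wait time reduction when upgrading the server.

System 1: ρ₁ = 8.1/12.8 = 0.6328, W₁ = 1/(12.8-8.1) = 0.21277
System 2: ρ₂ = 8.1/14.8 = 0.5473, W₂ = 1/(14.8-8.1) = 0.14925
Improvement: (W₁-W₂)/W₁ = (0.21277-0.14925)/0.21277 = 29.85%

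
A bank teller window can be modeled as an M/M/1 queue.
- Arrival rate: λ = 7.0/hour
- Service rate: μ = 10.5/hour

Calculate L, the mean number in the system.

ρ = λ/μ = 7.0/10.5 = 0.6667
For M/M/1: L = λ/(μ-λ)
L = 7.0/(10.5-7.0) = 7.0/3.50
L = 2.0000 transactions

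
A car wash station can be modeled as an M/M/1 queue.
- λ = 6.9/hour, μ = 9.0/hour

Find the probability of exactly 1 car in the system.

ρ = λ/μ = 6.9/9.0 = 0.7667
P(n) = (1-ρ)ρⁿ
P(1) = (1-0.7667) × 0.7667^1
P(1) = 0.2333 × 0.7667
P(1) = 0.1789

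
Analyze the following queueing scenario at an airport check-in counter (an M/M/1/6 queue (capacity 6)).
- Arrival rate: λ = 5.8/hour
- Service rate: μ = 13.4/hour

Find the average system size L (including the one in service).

ρ = λ/μ = 5.8/13.4 = 0.43284
P₀ = (1-ρ)/(1-ρ^(K+1)) = (1-0.43284)/(1-0.43284^7) = 0.5672/0.9972 = 0.5688
P_K = P₀×ρ^K = 0.5688 × 0.43284^6 = 0.5688 × 0.006576 = 0.003740
L = ρ[1 - (K+1)ρ^K + Kρ^(K+1)] / [(1-ρ)(1-ρ^(K+1))]
L = 0.43284 × (1 - 7×0.006576 + 6×0.002846) / ((1 - 0.43284) × (1 - 0.002846)) = 0.7432 passengers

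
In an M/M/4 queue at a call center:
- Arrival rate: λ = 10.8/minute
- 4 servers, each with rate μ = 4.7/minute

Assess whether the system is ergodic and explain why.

Stability requires ρ = λ/(cμ) < 1
ρ = 10.8/(4 × 4.7) = 10.8/18.80 = 0.5745
Since 0.5745 < 1, the system is STABLE.
The servers are busy 57.45% of the time.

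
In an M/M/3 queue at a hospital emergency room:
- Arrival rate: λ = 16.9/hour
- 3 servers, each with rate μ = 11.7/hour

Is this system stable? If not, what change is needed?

Stability requires ρ = λ/(cμ) < 1
ρ = 16.9/(3 × 11.7) = 16.9/35.10 = 0.4815
Since 0.4815 < 1, the system is STABLE.
The servers are busy 48.15% of the time.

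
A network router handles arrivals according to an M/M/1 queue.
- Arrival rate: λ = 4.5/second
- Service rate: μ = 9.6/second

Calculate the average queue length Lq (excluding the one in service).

ρ = λ/μ = 4.5/9.6 = 0.4688
For M/M/1: Lq = λ²/(μ(μ-λ))
Lq = 20.25/(9.6 × 5.10)
Lq = 0.4136 packets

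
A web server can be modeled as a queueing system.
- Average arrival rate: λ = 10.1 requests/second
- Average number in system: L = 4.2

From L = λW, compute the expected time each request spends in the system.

Little's Law: L = λW, so W = L/λ
W = 4.2/10.1 = 0.4158 seconds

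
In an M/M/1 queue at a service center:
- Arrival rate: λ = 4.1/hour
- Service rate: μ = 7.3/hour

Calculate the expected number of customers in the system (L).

ρ = λ/μ = 4.1/7.3 = 0.5616
For M/M/1: L = λ/(μ-λ)
L = 4.1/(7.3-4.1) = 4.1/3.20
L = 1.2812 customers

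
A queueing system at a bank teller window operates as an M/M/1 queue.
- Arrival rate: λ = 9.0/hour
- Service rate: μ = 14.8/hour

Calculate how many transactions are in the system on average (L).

ρ = λ/μ = 9.0/14.8 = 0.6081
For M/M/1: L = λ/(μ-λ)
L = 9.0/(14.8-9.0) = 9.0/5.80
L = 1.5517 transactions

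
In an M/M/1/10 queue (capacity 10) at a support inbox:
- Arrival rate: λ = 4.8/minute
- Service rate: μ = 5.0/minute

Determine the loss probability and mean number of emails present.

ρ = λ/μ = 4.8/5.0 = 0.9600
P₀ = (1-ρ)/(1-ρ^(K+1)) = (1-0.9600)/(1-0.9600^11) = 0.04000/0.3618 = 0.1106
P_K = P₀×ρ^K = 0.11057 × 0.9600^10 = 0.11057 × 0.66483 = 0.07351
Blocking probability P_10 = 0.07351 (7.35%)
L = ρ[1 - (K+1)ρ^K + Kρ^(K+1)] / [(1-ρ)(1-ρ^(K+1))]
L = 0.9600 × (1 - 11×0.6648326 + 10×0.6382393) / ((1 - 0.9600) × (1 - 0.6382393)) = 4.5932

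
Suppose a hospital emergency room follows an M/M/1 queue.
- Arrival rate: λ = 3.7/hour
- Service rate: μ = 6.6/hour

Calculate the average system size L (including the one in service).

ρ = λ/μ = 3.7/6.6 = 0.5606
For M/M/1: L = λ/(μ-λ)
L = 3.7/(6.6-3.7) = 3.7/2.90
L = 1.2759 patients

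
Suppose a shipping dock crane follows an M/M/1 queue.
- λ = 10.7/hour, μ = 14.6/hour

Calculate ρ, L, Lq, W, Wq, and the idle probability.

Step 1: ρ = λ/μ = 10.7/14.6 = 0.7329
Step 2: L = λ/(μ-λ) = 10.7/3.90 = 2.7436
Step 3: Lq = λ²/(μ(μ-λ)) = 114.49/(14.6×3.90) = 2.0107
Step 4: W = 1/(μ-λ) = 1/3.90 = 0.25641
Step 5: Wq = λ/(μ(μ-λ)) = 10.7/(14.6×3.90) = 0.1879
Step 6: P(0) = 1-ρ = 0.2671
Verify: L = λW = 10.7×0.25641 = 2.7436 ✔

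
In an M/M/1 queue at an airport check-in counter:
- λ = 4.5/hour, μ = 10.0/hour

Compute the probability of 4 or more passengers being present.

ρ = λ/μ = 4.5/10.0 = 0.4500
P(N ≥ n) = ρⁿ
P(N ≥ 4) = 0.4500^4
P(N ≥ 4) = 0.04101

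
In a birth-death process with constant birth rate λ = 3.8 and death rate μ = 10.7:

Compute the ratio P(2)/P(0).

For constant rates: P(n)/P(0) = (λ/μ)^n
P(2)/P(0) = (3.8/10.7)^2 = 0.3551^2 = 0.1261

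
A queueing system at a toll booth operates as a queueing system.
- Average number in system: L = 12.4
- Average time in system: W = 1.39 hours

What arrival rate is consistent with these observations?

Little's Law: L = λW, so λ = L/W
λ = 12.4/1.39 = 8.9209 vehicles/hour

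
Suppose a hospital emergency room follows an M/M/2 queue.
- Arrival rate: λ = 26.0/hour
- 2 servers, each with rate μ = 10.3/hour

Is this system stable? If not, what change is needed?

Stability requires ρ = λ/(cμ) < 1
ρ = 26.0/(2 × 10.3) = 26.0/20.60 = 1.2621
Since 1.2621 ≥ 1, the system is UNSTABLE.
Need c > λ/μ = 26.0/10.3 = 2.52.
Minimum servers needed: c = 3.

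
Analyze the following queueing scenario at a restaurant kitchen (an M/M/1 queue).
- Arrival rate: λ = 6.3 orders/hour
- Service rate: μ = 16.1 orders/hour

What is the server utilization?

Server utilization: ρ = λ/μ
ρ = 6.3/16.1 = 0.3913
The server is busy 39.13% of the time.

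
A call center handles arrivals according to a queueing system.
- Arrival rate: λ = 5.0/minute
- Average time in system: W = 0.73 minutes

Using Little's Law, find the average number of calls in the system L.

Little's Law: L = λW
L = 5.0 × 0.73 = 3.6500 calls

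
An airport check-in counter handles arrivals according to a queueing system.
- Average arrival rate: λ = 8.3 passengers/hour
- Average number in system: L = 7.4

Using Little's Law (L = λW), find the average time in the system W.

Little's Law: L = λW, so W = L/λ
W = 7.4/8.3 = 0.8916 hours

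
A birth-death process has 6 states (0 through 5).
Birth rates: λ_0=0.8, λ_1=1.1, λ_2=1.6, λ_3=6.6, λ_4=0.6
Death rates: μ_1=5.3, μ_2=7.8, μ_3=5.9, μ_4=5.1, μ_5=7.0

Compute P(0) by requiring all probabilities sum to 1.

Ratios P(n)/P(0) = (λ₀···λₙ₋₁)/(μ₁···μₙ):
P(1)/P(0) = (0.8)/(5.3) = 0.1509
P(2)/P(0) = (0.8×1.1)/(5.3×7.8) = 0.02129
P(3)/P(0) = (0.8×1.1×1.6)/(5.3×7.8×5.9) = 0.005773
P(4)/P(0) = (0.8×1.1×1.6×6.6)/(5.3×7.8×5.9×5.1) = 0.007471
P(5)/P(0) = (0.8×1.1×1.6×6.6×0.6)/(5.3×7.8×5.9×5.1×7.0) = 0.0006403

Normalization: ∑ P(n) = 1
P(0) × (1.0000 + 0.1509 + 0.02129 + 0.005773 + 0.007471 + 0.0006403) = 1
P(0) × 1.1861 = 1
P(0) = 1/1.1861 = 0.8431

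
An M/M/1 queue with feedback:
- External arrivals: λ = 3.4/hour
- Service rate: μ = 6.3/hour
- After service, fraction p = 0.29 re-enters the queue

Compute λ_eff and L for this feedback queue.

Effective arrival rate: λ_eff = λ/(1-p) = 3.4/(1-0.29) = 3.4/0.71 = 4.78873
ρ = λ_eff/μ = 4.78873/6.3 = 0.760116
L = ρ/(1-ρ) = 0.760116/(1-0.760116) = 3.1687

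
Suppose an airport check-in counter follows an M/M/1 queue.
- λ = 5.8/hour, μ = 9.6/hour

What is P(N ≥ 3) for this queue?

ρ = λ/μ = 5.8/9.6 = 0.60417
P(N ≥ n) = ρⁿ
P(N ≥ 3) = 0.60417^3
P(N ≥ 3) = 0.2205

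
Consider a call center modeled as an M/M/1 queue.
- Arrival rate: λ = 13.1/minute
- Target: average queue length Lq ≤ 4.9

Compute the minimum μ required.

For M/M/1: Lq = λ²/(μ(μ-λ))
Need Lq ≤ 4.9, i.e. μ(μ-λ) ≥ λ²/4.9
μ² - 13.1μ - 171.61/4.9 ≥ 0  →  μ² - 13.1μ - 35.02245 ≥ 0
Quadratic formula (positive root): μ = [λ + √(λ² + 4×35.02245)]/2
Discriminant: 171.61 + 4×35.02245 = 311.6998, √311.6998 = 17.6550
μ ≥ (13.1 + 17.6550)/2 = 15.3775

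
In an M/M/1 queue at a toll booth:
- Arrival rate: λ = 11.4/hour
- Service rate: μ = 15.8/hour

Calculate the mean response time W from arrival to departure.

First, compute utilization: ρ = λ/μ = 11.4/15.8 = 0.7215
For M/M/1: W = 1/(μ-λ)
W = 1/(15.8-11.4) = 1/4.40
W = 0.2273 hours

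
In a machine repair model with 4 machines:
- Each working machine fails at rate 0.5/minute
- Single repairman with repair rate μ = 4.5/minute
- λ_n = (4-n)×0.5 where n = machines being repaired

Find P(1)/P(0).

P(1)/P(0) = ∏_{i=0}^{1-1} λ_i/μ_{i+1}
= (4-0)×0.5/4.5
= 0.4444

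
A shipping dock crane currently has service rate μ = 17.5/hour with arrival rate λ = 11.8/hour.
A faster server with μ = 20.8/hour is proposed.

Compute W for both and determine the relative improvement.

System 1: ρ₁ = 11.8/17.5 = 0.6743, W₁ = 1/(17.5-11.8) = 0.17544
System 2: ρ₂ = 11.8/20.8 = 0.5673, W₂ = 1/(20.8-11.8) = 0.11111
Improvement: (W₁-W₂)/W₁ = (0.17544-0.11111)/0.17544 = 36.67%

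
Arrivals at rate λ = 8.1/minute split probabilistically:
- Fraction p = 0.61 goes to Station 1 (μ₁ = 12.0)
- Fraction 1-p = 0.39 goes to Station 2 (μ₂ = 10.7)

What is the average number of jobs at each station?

Effective rates: λ₁ = 8.1×0.61 = 4.941, λ₂ = 8.1×0.39 = 3.159
Station 1: ρ₁ = 4.941/12.0 = 0.41175, L₁ = ρ₁/(1-ρ₁) = 0.41175/(1-0.41175) = 0.7000
Station 2: ρ₂ = 3.159/10.7 = 0.29523, L₂ = ρ₂/(1-ρ₂) = 0.29523/(1-0.29523) = 0.4189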